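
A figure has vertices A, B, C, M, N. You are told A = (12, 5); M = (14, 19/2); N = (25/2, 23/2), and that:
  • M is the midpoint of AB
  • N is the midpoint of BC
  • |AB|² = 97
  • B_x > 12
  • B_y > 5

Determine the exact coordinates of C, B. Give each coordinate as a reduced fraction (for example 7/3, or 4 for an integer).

C = (9, 9)
B = (16, 14)

1. B_x = 16  [B = 2·M−A = 2·(14, 19/2)−(12, 5)]
2. B_y = 14  [B = 2·M−A = 2·(14, 19/2)−(12, 5)]
   so B = (16, 14)
3. C_x = 9  [C = 2·N−B = 2·(25/2, 23/2)−(16, 14)]
4. C_y = 9  [C = 2·N−B = 2·(25/2, 23/2)−(16, 14)]
   so C = (9, 9)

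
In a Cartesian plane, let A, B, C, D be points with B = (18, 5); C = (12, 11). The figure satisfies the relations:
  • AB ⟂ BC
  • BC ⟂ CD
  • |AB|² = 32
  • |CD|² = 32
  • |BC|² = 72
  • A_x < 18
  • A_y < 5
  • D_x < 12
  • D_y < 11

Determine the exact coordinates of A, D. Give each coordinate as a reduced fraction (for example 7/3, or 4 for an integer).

A = (14, 1)
D = (8, 7)

1. A_x = 14  [[AB ⟂ BC ⇒ 6x-6y-78=0] ∩ [|A−(18, 5)|²=32]]
2. A_y = 1  [[AB ⟂ BC ⇒ 6x-6y-78=0] ∩ [|A−(18, 5)|²=32]]
   so A = (14, 1)
3. D_x = 8  [[BC ⟂ CD ⇒ -6x+6y+6=0] ∩ [|D−(12, 11)|²=32]]
4. D_y = 7  [[BC ⟂ CD ⇒ -6x+6y+6=0] ∩ [|D−(12, 11)|²=32]]
   so D = (8, 7)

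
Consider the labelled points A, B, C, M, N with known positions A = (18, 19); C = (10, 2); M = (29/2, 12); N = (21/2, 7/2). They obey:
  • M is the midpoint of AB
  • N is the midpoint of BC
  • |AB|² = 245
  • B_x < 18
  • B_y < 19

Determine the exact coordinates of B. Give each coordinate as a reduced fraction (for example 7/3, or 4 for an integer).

1. B_x = 11  [B = 2·M−A = 2·(29/2, 12)−(18, 19)]
2. B_y = 5  [B = 2·M−A = 2·(29/2, 12)−(18, 19)]
   so B = (11, 5)

B = (11, 5)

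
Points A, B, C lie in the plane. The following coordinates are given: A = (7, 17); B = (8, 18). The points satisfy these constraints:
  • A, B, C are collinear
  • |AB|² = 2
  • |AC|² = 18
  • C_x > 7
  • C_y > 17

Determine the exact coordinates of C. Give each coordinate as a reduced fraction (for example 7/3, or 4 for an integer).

1. C_x = 10  [[A, B, C are collinear ⇒ -1x+1y-10=0] ∩ [|C−(7, 17)|²=18]]
2. C_y = 20  [[A, B, C are collinear ⇒ -1x+1y-10=0] ∩ [|C−(7, 17)|²=18]]
   so C = (10, 20)

C = (10, 20)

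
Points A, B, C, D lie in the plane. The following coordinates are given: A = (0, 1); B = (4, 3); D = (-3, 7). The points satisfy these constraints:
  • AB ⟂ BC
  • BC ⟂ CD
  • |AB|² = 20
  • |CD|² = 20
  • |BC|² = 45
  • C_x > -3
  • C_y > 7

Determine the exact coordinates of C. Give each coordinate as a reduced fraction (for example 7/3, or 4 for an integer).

1. C_x = 1  [[AB ⟂ BC ⇒ 4x+2y-22=0] ∩ [|C−(-3, 7)|²=20]]
2. C_y = 9  [[AB ⟂ BC ⇒ 4x+2y-22=0] ∩ [|C−(-3, 7)|²=20]]
   so C = (1, 9)

C = (1, 9)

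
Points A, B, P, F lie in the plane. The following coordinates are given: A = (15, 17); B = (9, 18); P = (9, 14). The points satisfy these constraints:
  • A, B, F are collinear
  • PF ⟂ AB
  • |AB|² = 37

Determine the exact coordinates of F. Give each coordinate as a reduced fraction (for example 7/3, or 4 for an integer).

F = (357/37, 662/37)

1. F_x = 357/37  [[A, B, F are collinear ⇒ -1x-6y+117=0] ∩ [PF ⟂ AB ⇒ -6x+1y+40=0]]
2. F_y = 662/37  [[A, B, F are collinear ⇒ -1x-6y+117=0] ∩ [PF ⟂ AB ⇒ -6x+1y+40=0]]
   so F = (357/37, 662/37)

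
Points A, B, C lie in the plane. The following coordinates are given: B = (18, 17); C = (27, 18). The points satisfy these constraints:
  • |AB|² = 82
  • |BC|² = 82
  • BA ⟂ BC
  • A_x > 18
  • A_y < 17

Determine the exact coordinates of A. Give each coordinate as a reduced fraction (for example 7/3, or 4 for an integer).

1. A_x = 19  [[BA ⟂ BC ⇒ 9x+1y-179=0] ∩ [|A−(18, 17)|²=82]]
2. A_y = 8  [[BA ⟂ BC ⇒ 9x+1y-179=0] ∩ [|A−(18, 17)|²=82]]
   so A = (19, 8)

A = (19, 8)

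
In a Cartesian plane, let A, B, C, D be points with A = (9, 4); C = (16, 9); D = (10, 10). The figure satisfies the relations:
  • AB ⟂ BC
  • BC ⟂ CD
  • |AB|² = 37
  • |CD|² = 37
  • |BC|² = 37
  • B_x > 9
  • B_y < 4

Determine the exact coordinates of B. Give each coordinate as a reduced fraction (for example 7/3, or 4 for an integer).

1. B_x = 15  [[BC ⟂ CD ⇒ 6x-1y-87=0] ∩ [|B−(9, 4)|²=37]]
2. B_y = 3  [[BC ⟂ CD ⇒ 6x-1y-87=0] ∩ [|B−(9, 4)|²=37]]
   so B = (15, 3)

B = (15, 3)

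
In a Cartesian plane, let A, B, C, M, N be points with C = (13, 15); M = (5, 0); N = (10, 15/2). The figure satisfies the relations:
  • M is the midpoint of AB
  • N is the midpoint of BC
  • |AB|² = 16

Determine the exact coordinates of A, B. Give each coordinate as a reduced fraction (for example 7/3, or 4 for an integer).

1. B_x = 7  [B = 2·N−C = 2·(10, 15/2)−(13, 15)]
2. B_y = 0  [B = 2·N−C = 2·(10, 15/2)−(13, 15)]
   so B = (7, 0)
3. A_x = 3  [A = 2·M−B = 2·(5, 0)−(7, 0)]
4. A_y = 0  [A = 2·M−B = 2·(5, 0)−(7, 0)]
   so A = (3, 0)

A = (3, 0)
B = (7, 0)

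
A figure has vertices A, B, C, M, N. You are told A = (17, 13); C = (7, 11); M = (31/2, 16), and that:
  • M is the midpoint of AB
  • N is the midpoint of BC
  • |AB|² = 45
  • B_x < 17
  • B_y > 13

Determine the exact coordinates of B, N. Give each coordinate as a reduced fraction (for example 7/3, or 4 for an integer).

B = (14, 19)
N = (21/2, 15)

1. B_x = 14  [B = 2·M−A = 2·(31/2, 16)−(17, 13)]
2. B_y = 19  [B = 2·M−A = 2·(31/2, 16)−(17, 13)]
   so B = (14, 19)
3. N_x = 21/2  [2·N = B+C = (14, 19)+(7, 11)]
4. N_y = 15  [2·N = B+C = (14, 19)+(7, 11)]
   so N = (21/2, 15)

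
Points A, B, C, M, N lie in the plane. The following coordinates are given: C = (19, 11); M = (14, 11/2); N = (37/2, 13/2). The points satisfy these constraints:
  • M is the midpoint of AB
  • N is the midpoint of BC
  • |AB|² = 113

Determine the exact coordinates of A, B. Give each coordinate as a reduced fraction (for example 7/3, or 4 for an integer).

A = (10, 9)
B = (18, 2)

1. B_x = 18  [B = 2·N−C = 2·(37/2, 13/2)−(19, 11)]
2. B_y = 2  [B = 2·N−C = 2·(37/2, 13/2)−(19, 11)]
   so B = (18, 2)
3. A_x = 10  [A = 2·M−B = 2·(14, 11/2)−(18, 2)]
4. A_y = 9  [A = 2·M−B = 2·(14, 11/2)−(18, 2)]
   so A = (10, 9)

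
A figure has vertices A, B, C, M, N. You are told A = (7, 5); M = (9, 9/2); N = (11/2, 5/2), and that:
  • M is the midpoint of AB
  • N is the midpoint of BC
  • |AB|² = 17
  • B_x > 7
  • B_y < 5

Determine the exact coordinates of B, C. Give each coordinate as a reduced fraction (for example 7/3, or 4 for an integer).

B = (11, 4)
C = (0, 1)

1. B_x = 11  [B = 2·M−A = 2·(9, 9/2)−(7, 5)]
2. B_y = 4  [B = 2·M−A = 2·(9, 9/2)−(7, 5)]
   so B = (11, 4)
3. C_x = 0  [C = 2·N−B = 2·(11/2, 5/2)−(11, 4)]
4. C_y = 1  [C = 2·N−B = 2·(11/2, 5/2)−(11, 4)]
   so C = (0, 1)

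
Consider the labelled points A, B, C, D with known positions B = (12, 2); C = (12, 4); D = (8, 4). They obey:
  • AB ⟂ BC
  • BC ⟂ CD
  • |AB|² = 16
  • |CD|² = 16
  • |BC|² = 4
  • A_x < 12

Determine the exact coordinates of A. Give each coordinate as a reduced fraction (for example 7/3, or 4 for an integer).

1. A_x = 8  [[AB ⟂ BC ⇒ -2y+4=0] ∩ [|A−(12, 2)|²=16]]
2. A_y = 2  [[AB ⟂ BC ⇒ -2y+4=0] ∩ [|A−(12, 2)|²=16]]
   so A = (8, 2)

A = (8, 2)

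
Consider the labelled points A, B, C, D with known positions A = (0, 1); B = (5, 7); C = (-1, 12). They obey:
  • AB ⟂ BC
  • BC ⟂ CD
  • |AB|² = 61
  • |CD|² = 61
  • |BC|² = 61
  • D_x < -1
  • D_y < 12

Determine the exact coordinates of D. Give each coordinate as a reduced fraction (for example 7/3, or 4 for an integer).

1. D_x = -6  [[BC ⟂ CD ⇒ -6x+5y-66=0] ∩ [|D−(-1, 12)|²=61]]
2. D_y = 6  [[BC ⟂ CD ⇒ -6x+5y-66=0] ∩ [|D−(-1, 12)|²=61]]
   so D = (-6, 6)

D = (-6, 6)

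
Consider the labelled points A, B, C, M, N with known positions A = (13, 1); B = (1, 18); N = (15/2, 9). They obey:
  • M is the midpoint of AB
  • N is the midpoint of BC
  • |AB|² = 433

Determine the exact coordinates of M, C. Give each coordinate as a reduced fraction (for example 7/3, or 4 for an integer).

M = (7, 19/2)
C = (14, 0)

1. M_x = 7  [2·M = A+B = (13, 1)+(1, 18)]
2. M_y = 19/2  [2·M = A+B = (13, 1)+(1, 18)]
   so M = (7, 19/2)
3. C_x = 14  [C = 2·N−B = 2·(15/2, 9)−(1, 18)]
4. C_y = 0  [C = 2·N−B = 2·(15/2, 9)−(1, 18)]
   so C = (14, 0)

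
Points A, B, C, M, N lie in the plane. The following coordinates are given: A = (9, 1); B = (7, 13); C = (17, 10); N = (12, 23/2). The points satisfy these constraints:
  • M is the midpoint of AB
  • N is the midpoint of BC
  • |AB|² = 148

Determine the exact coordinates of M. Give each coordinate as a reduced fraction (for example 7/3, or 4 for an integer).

M = (8, 7)

1. M_x = 8  [2·M = A+B = (9, 1)+(7, 13)]
2. M_y = 7  [2·M = A+B = (9, 1)+(7, 13)]
   so M = (8, 7)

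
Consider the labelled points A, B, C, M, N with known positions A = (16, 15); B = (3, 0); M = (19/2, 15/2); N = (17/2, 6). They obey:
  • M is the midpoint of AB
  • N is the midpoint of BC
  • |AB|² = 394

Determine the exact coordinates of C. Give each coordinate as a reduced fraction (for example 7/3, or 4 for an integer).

1. C_x = 14  [C = 2·N−B = 2·(17/2, 6)−(3, 0)]
2. C_y = 12  [C = 2·N−B = 2·(17/2, 6)−(3, 0)]
   so C = (14, 12)

C = (14, 12)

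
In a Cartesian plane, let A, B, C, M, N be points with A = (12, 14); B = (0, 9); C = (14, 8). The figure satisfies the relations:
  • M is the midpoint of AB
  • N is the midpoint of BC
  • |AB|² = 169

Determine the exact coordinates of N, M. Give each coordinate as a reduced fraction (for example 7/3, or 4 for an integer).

N = (7, 17/2)
M = (6, 23/2)

1. M_x = 6  [2·M = A+B = (12, 14)+(0, 9)]
2. M_y = 23/2  [2·M = A+B = (12, 14)+(0, 9)]
   so M = (6, 23/2)
3. N_x = 7  [2·N = B+C = (0, 9)+(14, 8)]
4. N_y = 17/2  [2·N = B+C = (0, 9)+(14, 8)]
   so N = (7, 17/2)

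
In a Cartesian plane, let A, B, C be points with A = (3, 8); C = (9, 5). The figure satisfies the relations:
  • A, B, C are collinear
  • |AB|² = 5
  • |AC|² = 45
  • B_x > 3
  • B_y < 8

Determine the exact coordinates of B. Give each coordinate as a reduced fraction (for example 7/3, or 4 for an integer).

B = (5, 7)

1. B_x = 5  [[A, B, C are collinear ⇒ -3x-6y+57=0] ∩ [|B−(3, 8)|²=5]]
2. B_y = 7  [[A, B, C are collinear ⇒ -3x-6y+57=0] ∩ [|B−(3, 8)|²=5]]
   so B = (5, 7)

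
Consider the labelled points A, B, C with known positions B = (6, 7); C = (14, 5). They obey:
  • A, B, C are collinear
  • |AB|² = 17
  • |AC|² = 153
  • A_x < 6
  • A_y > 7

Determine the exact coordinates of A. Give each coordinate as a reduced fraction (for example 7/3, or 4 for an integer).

A = (2, 8)

1. A_x = 2  [[A, B, C are collinear ⇒ 2x+8y-68=0] ∩ [|A−(6, 7)|²=17]]
2. A_y = 8  [[A, B, C are collinear ⇒ 2x+8y-68=0] ∩ [|A−(6, 7)|²=17]]
   so A = (2, 8)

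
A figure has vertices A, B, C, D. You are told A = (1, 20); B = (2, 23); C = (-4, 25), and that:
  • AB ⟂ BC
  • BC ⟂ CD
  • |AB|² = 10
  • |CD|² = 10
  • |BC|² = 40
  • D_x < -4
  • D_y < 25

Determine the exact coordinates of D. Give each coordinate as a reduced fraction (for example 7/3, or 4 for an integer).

D = (-5, 22)

1. D_x = -5  [[BC ⟂ CD ⇒ -6x+2y-74=0] ∩ [|D−(-4, 25)|²=10]]
2. D_y = 22  [[BC ⟂ CD ⇒ -6x+2y-74=0] ∩ [|D−(-4, 25)|²=10]]
   so D = (-5, 22)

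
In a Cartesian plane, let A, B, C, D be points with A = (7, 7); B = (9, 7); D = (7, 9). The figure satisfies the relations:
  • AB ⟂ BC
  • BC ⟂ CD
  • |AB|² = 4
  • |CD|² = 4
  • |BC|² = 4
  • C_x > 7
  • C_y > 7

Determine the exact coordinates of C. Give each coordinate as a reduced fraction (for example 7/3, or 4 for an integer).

C = (9, 9)

1. C_x = 9  [[AB ⟂ BC ⇒ 2x-18=0] ∩ [|C−(7, 9)|²=4]]
2. C_y = 9  [[AB ⟂ BC ⇒ 2x-18=0] ∩ [|C−(7, 9)|²=4]]
   so C = (9, 9)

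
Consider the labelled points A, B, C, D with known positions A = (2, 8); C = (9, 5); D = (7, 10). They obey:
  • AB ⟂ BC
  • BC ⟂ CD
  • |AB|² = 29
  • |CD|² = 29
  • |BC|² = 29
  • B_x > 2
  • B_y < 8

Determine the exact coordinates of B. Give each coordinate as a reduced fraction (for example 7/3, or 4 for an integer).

B = (4, 3)

1. B_x = 4  [[BC ⟂ CD ⇒ 2x-5y+7=0] ∩ [|B−(2, 8)|²=29]]
2. B_y = 3  [[BC ⟂ CD ⇒ 2x-5y+7=0] ∩ [|B−(2, 8)|²=29]]
   so B = (4, 3)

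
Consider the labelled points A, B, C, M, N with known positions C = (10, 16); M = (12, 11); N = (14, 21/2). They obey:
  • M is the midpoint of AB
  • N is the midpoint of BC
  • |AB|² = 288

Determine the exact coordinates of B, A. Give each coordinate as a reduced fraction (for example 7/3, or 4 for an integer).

1. B_x = 18  [B = 2·N−C = 2·(14, 21/2)−(10, 16)]
2. B_y = 5  [B = 2·N−C = 2·(14, 21/2)−(10, 16)]
   so B = (18, 5)
3. A_x = 6  [A = 2·M−B = 2·(12, 11)−(18, 5)]
4. A_y = 17  [A = 2·M−B = 2·(12, 11)−(18, 5)]
   so A = (6, 17)

B = (18, 5)
A = (6, 17)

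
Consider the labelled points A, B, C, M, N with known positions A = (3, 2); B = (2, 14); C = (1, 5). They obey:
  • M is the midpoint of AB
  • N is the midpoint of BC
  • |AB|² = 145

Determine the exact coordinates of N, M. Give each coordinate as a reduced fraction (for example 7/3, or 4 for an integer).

1. M_x = 5/2  [2·M = A+B = (3, 2)+(2, 14)]
2. M_y = 8  [2·M = A+B = (3, 2)+(2, 14)]
   so M = (5/2, 8)
3. N_x = 3/2  [2·N = B+C = (2, 14)+(1, 5)]
4. N_y = 19/2  [2·N = B+C = (2, 14)+(1, 5)]
   so N = (3/2, 19/2)

N = (3/2, 19/2)
M = (5/2, 8)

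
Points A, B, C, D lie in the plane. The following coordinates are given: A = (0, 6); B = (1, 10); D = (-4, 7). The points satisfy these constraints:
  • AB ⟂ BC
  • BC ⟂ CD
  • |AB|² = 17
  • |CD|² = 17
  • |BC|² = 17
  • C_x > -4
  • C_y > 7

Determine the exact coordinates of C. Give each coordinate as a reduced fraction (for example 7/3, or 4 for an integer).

1. C_x = -3  [[AB ⟂ BC ⇒ 1x+4y-41=0] ∩ [|C−(-4, 7)|²=17]]
2. C_y = 11  [[AB ⟂ BC ⇒ 1x+4y-41=0] ∩ [|C−(-4, 7)|²=17]]
   so C = (-3, 11)

C = (-3, 11)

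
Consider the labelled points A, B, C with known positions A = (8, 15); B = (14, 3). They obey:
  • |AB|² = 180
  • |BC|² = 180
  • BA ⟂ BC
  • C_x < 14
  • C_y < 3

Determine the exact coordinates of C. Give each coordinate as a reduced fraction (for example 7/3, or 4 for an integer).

C = (2, -3)

1. C_x = 2  [[BA ⟂ BC ⇒ -6x+12y+48=0] ∩ [|C−(14, 3)|²=180]]
2. C_y = -3  [[BA ⟂ BC ⇒ -6x+12y+48=0] ∩ [|C−(14, 3)|²=180]]
   so C = (2, -3)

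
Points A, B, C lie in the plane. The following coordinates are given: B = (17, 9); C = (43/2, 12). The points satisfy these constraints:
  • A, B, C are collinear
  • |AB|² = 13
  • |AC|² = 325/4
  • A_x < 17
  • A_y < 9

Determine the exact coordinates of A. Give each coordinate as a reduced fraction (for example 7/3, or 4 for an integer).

A = (14, 7)

1. A_x = 14  [[A, B, C are collinear ⇒ -3x+9/2y+21/2=0] ∩ [|A−(17, 9)|²=13]]
2. A_y = 7  [[A, B, C are collinear ⇒ -3x+9/2y+21/2=0] ∩ [|A−(17, 9)|²=13]]
   so A = (14, 7)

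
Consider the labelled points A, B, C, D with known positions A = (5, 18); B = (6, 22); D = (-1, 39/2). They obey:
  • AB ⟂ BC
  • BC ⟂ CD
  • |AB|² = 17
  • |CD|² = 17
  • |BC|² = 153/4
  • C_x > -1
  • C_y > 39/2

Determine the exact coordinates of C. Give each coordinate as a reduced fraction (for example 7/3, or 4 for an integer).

C = (0, 47/2)

1. C_x = 0  [[AB ⟂ BC ⇒ 1x+4y-94=0] ∩ [|C−(-1, 39/2)|²=17]]
2. C_y = 47/2  [[AB ⟂ BC ⇒ 1x+4y-94=0] ∩ [|C−(-1, 39/2)|²=17]]
   so C = (0, 47/2)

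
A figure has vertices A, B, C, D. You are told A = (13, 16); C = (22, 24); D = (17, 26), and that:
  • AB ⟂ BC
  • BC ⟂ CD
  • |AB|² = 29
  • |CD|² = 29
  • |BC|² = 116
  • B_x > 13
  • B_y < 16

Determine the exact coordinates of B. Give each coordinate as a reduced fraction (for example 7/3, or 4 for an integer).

B = (18, 14)

1. B_x = 18  [[BC ⟂ CD ⇒ 5x-2y-62=0] ∩ [|B−(13, 16)|²=29]]
2. B_y = 14  [[BC ⟂ CD ⇒ 5x-2y-62=0] ∩ [|B−(13, 16)|²=29]]
   so B = (18, 14)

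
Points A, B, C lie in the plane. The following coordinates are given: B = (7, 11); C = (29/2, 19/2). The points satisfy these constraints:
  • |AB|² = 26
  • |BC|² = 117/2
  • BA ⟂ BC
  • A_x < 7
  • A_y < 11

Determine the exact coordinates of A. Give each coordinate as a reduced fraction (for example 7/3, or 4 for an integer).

1. A_x = 6  [[BA ⟂ BC ⇒ 15/2x-3/2y-36=0] ∩ [|A−(7, 11)|²=26]]
2. A_y = 6  [[BA ⟂ BC ⇒ 15/2x-3/2y-36=0] ∩ [|A−(7, 11)|²=26]]
   so A = (6, 6)

A = (6, 6)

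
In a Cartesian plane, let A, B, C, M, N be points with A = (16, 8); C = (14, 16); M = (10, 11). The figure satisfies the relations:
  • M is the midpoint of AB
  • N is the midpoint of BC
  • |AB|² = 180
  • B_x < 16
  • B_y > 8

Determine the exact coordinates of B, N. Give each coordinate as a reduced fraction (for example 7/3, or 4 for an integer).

1. B_x = 4  [B = 2·M−A = 2·(10, 11)−(16, 8)]
2. B_y = 14  [B = 2·M−A = 2·(10, 11)−(16, 8)]
   so B = (4, 14)
3. N_x = 9  [2·N = B+C = (4, 14)+(14, 16)]
4. N_y = 15  [2·N = B+C = (4, 14)+(14, 16)]
   so N = (9, 15)

B = (4, 14)
N = (9, 15)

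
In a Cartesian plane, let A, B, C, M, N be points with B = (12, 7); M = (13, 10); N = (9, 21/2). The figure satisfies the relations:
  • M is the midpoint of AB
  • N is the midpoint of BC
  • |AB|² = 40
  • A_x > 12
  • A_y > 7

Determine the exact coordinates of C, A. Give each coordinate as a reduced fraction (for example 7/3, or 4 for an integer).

C = (6, 14)
A = (14, 13)

1. A_x = 14  [A = 2·M−B = 2·(13, 10)−(12, 7)]
2. A_y = 13  [A = 2·M−B = 2·(13, 10)−(12, 7)]
   so A = (14, 13)
3. C_x = 6  [C = 2·N−B = 2·(9, 21/2)−(12, 7)]
4. C_y = 14  [C = 2·N−B = 2·(9, 21/2)−(12, 7)]
   so C = (6, 14)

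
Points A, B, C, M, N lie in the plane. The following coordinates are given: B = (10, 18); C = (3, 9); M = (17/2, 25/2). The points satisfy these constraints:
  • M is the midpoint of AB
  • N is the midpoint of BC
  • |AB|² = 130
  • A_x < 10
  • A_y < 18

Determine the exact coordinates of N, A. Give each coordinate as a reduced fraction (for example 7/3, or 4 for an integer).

N = (13/2, 27/2)
A = (7, 7)

1. A_x = 7  [A = 2·M−B = 2·(17/2, 25/2)−(10, 18)]
2. A_y = 7  [A = 2·M−B = 2·(17/2, 25/2)−(10, 18)]
   so A = (7, 7)
3. N_x = 13/2  [2·N = B+C = (10, 18)+(3, 9)]
4. N_y = 27/2  [2·N = B+C = (10, 18)+(3, 9)]
   so N = (13/2, 27/2)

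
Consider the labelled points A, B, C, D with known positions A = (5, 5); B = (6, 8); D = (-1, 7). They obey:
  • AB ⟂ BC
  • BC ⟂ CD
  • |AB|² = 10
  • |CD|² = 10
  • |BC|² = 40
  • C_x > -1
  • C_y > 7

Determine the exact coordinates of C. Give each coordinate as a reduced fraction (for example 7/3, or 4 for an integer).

C = (0, 10)

1. C_x = 0  [[AB ⟂ BC ⇒ 1x+3y-30=0] ∩ [|C−(-1, 7)|²=10]]
2. C_y = 10  [[AB ⟂ BC ⇒ 1x+3y-30=0] ∩ [|C−(-1, 7)|²=10]]
   so C = (0, 10)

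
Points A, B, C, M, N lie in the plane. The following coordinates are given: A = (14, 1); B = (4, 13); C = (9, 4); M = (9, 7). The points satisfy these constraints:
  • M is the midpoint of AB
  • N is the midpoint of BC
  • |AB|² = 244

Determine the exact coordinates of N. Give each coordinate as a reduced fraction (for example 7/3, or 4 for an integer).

N = (13/2, 17/2)

1. N_x = 13/2  [2·N = B+C = (4, 13)+(9, 4)]
2. N_y = 17/2  [2·N = B+C = (4, 13)+(9, 4)]
   so N = (13/2, 17/2)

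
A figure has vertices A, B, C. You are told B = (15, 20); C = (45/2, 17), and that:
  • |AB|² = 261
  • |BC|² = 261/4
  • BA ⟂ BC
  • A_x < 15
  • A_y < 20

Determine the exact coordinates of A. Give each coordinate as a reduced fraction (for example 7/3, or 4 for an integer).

1. A_x = 9  [[BA ⟂ BC ⇒ 15/2x-3y-105/2=0] ∩ [|A−(15, 20)|²=261]]
2. A_y = 5  [[BA ⟂ BC ⇒ 15/2x-3y-105/2=0] ∩ [|A−(15, 20)|²=261]]
   so A = (9, 5)

A = (9, 5)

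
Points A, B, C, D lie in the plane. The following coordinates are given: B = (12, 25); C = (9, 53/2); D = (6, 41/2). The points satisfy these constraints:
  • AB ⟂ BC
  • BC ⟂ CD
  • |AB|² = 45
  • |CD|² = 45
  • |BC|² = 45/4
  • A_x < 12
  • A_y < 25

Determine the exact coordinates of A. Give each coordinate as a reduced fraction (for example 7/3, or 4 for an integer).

A = (9, 19)

1. A_x = 9  [[AB ⟂ BC ⇒ 3x-3/2y+3/2=0] ∩ [|A−(12, 25)|²=45]]
2. A_y = 19  [[AB ⟂ BC ⇒ 3x-3/2y+3/2=0] ∩ [|A−(12, 25)|²=45]]
   so A = (9, 19)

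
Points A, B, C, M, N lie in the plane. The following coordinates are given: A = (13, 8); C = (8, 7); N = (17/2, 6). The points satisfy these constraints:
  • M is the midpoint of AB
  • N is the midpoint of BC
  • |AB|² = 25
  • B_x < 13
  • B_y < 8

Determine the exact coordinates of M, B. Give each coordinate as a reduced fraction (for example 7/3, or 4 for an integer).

1. B_x = 9  [B = 2·N−C = 2·(17/2, 6)−(8, 7)]
2. B_y = 5  [B = 2·N−C = 2·(17/2, 6)−(8, 7)]
   so B = (9, 5)
3. M_x = 11  [2·M = A+B = (13, 8)+(9, 5)]
4. M_y = 13/2  [2·M = A+B = (13, 8)+(9, 5)]
   so M = (11, 13/2)

M = (11, 13/2)
B = (9, 5)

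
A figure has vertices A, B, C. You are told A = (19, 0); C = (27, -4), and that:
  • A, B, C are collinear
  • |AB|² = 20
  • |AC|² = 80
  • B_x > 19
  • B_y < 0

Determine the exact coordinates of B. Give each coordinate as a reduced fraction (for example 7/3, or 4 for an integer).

1. B_x = 23  [[A, B, C are collinear ⇒ -4x-8y+76=0] ∩ [|B−(19, 0)|²=20]]
2. B_y = -2  [[A, B, C are collinear ⇒ -4x-8y+76=0] ∩ [|B−(19, 0)|²=20]]
   so B = (23, -2)

B = (23, -2)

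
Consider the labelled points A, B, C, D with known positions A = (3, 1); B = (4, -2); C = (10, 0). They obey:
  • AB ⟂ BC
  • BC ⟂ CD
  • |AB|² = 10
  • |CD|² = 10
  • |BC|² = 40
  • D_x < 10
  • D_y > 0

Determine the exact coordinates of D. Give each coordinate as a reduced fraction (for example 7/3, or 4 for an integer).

1. D_x = 9  [[BC ⟂ CD ⇒ 6x+2y-60=0] ∩ [|D−(10, 0)|²=10]]
2. D_y = 3  [[BC ⟂ CD ⇒ 6x+2y-60=0] ∩ [|D−(10, 0)|²=10]]
   so D = (9, 3)

D = (9, 3)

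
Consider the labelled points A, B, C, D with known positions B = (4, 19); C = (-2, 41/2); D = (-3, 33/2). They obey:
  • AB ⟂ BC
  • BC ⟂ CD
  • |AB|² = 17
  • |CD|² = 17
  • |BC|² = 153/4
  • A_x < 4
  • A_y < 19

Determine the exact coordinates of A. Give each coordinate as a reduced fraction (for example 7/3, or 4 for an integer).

A = (3, 15)

1. A_x = 3  [[AB ⟂ BC ⇒ 6x-3/2y+9/2=0] ∩ [|A−(4, 19)|²=17]]
2. A_y = 15  [[AB ⟂ BC ⇒ 6x-3/2y+9/2=0] ∩ [|A−(4, 19)|²=17]]
   so A = (3, 15)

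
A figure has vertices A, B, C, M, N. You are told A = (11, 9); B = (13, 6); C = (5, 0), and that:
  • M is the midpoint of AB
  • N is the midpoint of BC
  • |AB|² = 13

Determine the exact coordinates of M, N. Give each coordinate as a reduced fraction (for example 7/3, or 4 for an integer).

1. M_x = 12  [2·M = A+B = (11, 9)+(13, 6)]
2. M_y = 15/2  [2·M = A+B = (11, 9)+(13, 6)]
   so M = (12, 15/2)
3. N_x = 9  [2·N = B+C = (13, 6)+(5, 0)]
4. N_y = 3  [2·N = B+C = (13, 6)+(5, 0)]
   so N = (9, 3)

M = (12, 15/2)
N = (9, 3)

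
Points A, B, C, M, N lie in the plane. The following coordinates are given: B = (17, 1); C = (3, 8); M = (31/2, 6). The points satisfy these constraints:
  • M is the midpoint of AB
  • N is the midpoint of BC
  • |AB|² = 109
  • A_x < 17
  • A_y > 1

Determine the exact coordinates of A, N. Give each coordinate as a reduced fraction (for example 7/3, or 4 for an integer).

A = (14, 11)
N = (10, 9/2)

1. A_x = 14  [A = 2·M−B = 2·(31/2, 6)−(17, 1)]
2. A_y = 11  [A = 2·M−B = 2·(31/2, 6)−(17, 1)]
   so A = (14, 11)
3. N_x = 10  [2·N = B+C = (17, 1)+(3, 8)]
4. N_y = 9/2  [2·N = B+C = (17, 1)+(3, 8)]
   so N = (10, 9/2)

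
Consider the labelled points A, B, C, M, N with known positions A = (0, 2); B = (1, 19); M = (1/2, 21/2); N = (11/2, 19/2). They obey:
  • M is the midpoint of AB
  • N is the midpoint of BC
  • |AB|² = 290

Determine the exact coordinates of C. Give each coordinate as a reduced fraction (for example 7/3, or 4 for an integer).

1. C_x = 10  [C = 2·N−B = 2·(11/2, 19/2)−(1, 19)]
2. C_y = 0  [C = 2·N−B = 2·(11/2, 19/2)−(1, 19)]
   so C = (10, 0)

C = (10, 0)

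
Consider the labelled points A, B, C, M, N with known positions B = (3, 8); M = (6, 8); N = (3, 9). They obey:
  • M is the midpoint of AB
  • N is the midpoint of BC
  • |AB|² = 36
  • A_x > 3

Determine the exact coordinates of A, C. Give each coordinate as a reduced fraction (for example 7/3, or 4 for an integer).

A = (9, 8)
C = (3, 10)

1. A_x = 9  [A = 2·M−B = 2·(6, 8)−(3, 8)]
2. A_y = 8  [A = 2·M−B = 2·(6, 8)−(3, 8)]
   so A = (9, 8)
3. C_x = 3  [C = 2·N−B = 2·(3, 9)−(3, 8)]
4. C_y = 10  [C = 2·N−B = 2·(3, 9)−(3, 8)]
   so C = (3, 10)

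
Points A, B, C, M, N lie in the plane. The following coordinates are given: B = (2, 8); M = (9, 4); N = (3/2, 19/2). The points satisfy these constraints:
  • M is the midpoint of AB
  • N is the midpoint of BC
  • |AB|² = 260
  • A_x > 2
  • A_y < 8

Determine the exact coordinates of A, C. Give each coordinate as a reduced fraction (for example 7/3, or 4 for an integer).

1. A_x = 16  [A = 2·M−B = 2·(9, 4)−(2, 8)]
2. A_y = 0  [A = 2·M−B = 2·(9, 4)−(2, 8)]
   so A = (16, 0)
3. C_x = 1  [C = 2·N−B = 2·(3/2, 19/2)−(2, 8)]
4. C_y = 11  [C = 2·N−B = 2·(3/2, 19/2)−(2, 8)]
   so C = (1, 11)

A = (16, 0)
C = (1, 11)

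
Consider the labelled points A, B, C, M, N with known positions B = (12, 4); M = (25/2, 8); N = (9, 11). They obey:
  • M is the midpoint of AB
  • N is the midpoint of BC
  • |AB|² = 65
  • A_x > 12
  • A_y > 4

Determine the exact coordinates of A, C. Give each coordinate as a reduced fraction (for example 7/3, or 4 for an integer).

1. A_x = 13  [A = 2·M−B = 2·(25/2, 8)−(12, 4)]
2. A_y = 12  [A = 2·M−B = 2·(25/2, 8)−(12, 4)]
   so A = (13, 12)
3. C_x = 6  [C = 2·N−B = 2·(9, 11)−(12, 4)]
4. C_y = 18  [C = 2·N−B = 2·(9, 11)−(12, 4)]
   so C = (6, 18)

A = (13, 12)
C = (6, 18)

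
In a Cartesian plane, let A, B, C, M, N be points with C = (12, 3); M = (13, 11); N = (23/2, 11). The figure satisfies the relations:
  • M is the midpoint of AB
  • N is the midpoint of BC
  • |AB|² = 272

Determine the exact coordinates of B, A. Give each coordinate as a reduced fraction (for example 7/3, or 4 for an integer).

1. B_x = 11  [B = 2·N−C = 2·(23/2, 11)−(12, 3)]
2. B_y = 19  [B = 2·N−C = 2·(23/2, 11)−(12, 3)]
   so B = (11, 19)
3. A_x = 15  [A = 2·M−B = 2·(13, 11)−(11, 19)]
4. A_y = 3  [A = 2·M−B = 2·(13, 11)−(11, 19)]
   so A = (15, 3)

B = (11, 19)
A = (15, 3)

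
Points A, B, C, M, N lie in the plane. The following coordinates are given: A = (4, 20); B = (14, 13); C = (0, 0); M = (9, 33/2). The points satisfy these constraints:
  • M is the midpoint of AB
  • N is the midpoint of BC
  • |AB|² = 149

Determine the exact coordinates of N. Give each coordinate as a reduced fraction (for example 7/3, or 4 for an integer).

1. N_x = 7  [2·N = B+C = (14, 13)+(0, 0)]
2. N_y = 13/2  [2·N = B+C = (14, 13)+(0, 0)]
   so N = (7, 13/2)

N = (7, 13/2)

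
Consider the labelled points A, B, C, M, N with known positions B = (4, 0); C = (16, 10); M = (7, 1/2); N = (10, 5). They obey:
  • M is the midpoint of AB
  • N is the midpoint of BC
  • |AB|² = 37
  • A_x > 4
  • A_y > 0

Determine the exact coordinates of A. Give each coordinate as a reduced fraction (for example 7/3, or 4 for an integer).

A = (10, 1)

1. A_x = 10  [A = 2·M−B = 2·(7, 1/2)−(4, 0)]
2. A_y = 1  [A = 2·M−B = 2·(7, 1/2)−(4, 0)]
   so A = (10, 1)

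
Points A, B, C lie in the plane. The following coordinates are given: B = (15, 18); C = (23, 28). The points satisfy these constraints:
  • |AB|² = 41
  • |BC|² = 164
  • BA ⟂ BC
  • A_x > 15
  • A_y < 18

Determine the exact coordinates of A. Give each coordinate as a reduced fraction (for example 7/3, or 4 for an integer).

1. A_x = 20  [[BA ⟂ BC ⇒ 8x+10y-300=0] ∩ [|A−(15, 18)|²=41]]
2. A_y = 14  [[BA ⟂ BC ⇒ 8x+10y-300=0] ∩ [|A−(15, 18)|²=41]]
   so A = (20, 14)

A = (20, 14)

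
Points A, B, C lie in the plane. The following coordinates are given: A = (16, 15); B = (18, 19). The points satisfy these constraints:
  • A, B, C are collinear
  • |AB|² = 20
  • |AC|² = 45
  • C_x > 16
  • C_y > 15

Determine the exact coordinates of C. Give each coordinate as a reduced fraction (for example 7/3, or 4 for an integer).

C = (19, 21)

1. C_x = 19  [[A, B, C are collinear ⇒ -4x+2y+34=0] ∩ [|C−(16, 15)|²=45]]
2. C_y = 21  [[A, B, C are collinear ⇒ -4x+2y+34=0] ∩ [|C−(16, 15)|²=45]]
   so C = (19, 21)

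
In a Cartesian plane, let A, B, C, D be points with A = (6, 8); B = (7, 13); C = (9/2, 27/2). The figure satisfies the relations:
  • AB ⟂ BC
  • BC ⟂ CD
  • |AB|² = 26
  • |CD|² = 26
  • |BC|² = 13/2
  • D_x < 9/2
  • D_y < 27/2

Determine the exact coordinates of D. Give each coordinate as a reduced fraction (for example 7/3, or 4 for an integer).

1. D_x = 7/2  [[BC ⟂ CD ⇒ -5/2x+1/2y+9/2=0] ∩ [|D−(9/2, 27/2)|²=26]]
2. D_y = 17/2  [[BC ⟂ CD ⇒ -5/2x+1/2y+9/2=0] ∩ [|D−(9/2, 27/2)|²=26]]
   so D = (7/2, 17/2)

D = (7/2, 17/2)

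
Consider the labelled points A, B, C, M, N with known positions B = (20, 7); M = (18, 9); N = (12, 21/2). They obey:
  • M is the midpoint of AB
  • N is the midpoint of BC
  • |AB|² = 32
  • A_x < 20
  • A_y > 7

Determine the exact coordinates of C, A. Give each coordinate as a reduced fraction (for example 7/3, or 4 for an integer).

C = (4, 14)
A = (16, 11)

1. A_x = 16  [A = 2·M−B = 2·(18, 9)−(20, 7)]
2. A_y = 11  [A = 2·M−B = 2·(18, 9)−(20, 7)]
   so A = (16, 11)
3. C_x = 4  [C = 2·N−B = 2·(12, 21/2)−(20, 7)]
4. C_y = 14  [C = 2·N−B = 2·(12, 21/2)−(20, 7)]
   so C = (4, 14)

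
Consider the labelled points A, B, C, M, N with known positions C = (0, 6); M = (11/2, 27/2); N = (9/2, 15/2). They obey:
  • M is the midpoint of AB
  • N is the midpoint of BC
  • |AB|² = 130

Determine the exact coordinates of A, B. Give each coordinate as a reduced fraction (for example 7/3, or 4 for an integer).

1. B_x = 9  [B = 2·N−C = 2·(9/2, 15/2)−(0, 6)]
2. B_y = 9  [B = 2·N−C = 2·(9/2, 15/2)−(0, 6)]
   so B = (9, 9)
3. A_x = 2  [A = 2·M−B = 2·(11/2, 27/2)−(9, 9)]
4. A_y = 18  [A = 2·M−B = 2·(11/2, 27/2)−(9, 9)]
   so A = (2, 18)

A = (2, 18)
B = (9, 9)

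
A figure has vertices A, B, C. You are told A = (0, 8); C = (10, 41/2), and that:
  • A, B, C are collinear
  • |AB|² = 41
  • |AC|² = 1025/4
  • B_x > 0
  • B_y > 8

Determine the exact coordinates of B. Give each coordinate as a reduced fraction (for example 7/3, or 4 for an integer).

1. B_x = 4  [[A, B, C are collinear ⇒ 25/2x-10y+80=0] ∩ [|B−(0, 8)|²=41]]
2. B_y = 13  [[A, B, C are collinear ⇒ 25/2x-10y+80=0] ∩ [|B−(0, 8)|²=41]]
   so B = (4, 13)

B = (4, 13)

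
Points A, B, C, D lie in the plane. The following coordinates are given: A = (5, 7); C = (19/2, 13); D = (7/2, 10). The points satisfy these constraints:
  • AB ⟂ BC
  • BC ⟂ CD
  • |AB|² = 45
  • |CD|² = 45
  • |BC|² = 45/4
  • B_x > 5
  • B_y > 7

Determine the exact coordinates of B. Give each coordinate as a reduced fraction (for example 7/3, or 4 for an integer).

B = (11, 10)

1. B_x = 11  [[BC ⟂ CD ⇒ 6x+3y-96=0] ∩ [|B−(5, 7)|²=45]]
2. B_y = 10  [[BC ⟂ CD ⇒ 6x+3y-96=0] ∩ [|B−(5, 7)|²=45]]
   so B = (11, 10)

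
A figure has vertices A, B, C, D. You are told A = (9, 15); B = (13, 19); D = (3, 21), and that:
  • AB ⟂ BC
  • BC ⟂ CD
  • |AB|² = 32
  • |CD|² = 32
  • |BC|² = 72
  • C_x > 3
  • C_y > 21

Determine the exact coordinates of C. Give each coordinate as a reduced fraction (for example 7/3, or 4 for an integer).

1. C_x = 7  [[AB ⟂ BC ⇒ 4x+4y-128=0] ∩ [|C−(3, 21)|²=32]]
2. C_y = 25  [[AB ⟂ BC ⇒ 4x+4y-128=0] ∩ [|C−(3, 21)|²=32]]
   so C = (7, 25)

C = (7, 25)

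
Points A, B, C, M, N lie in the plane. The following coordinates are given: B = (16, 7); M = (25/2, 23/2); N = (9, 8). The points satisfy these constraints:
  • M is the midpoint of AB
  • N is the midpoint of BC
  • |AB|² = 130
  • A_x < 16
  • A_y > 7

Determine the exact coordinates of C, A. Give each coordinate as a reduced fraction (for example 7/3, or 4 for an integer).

1. A_x = 9  [A = 2·M−B = 2·(25/2, 23/2)−(16, 7)]
2. A_y = 16  [A = 2·M−B = 2·(25/2, 23/2)−(16, 7)]
   so A = (9, 16)
3. C_x = 2  [C = 2·N−B = 2·(9, 8)−(16, 7)]
4. C_y = 9  [C = 2·N−B = 2·(9, 8)−(16, 7)]
   so C = (2, 9)

C = (2, 9)
A = (9, 16)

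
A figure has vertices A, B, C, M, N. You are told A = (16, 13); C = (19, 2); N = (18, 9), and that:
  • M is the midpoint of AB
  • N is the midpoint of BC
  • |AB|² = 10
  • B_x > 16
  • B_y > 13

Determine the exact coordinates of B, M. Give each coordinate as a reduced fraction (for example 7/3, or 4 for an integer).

B = (17, 16)
M = (33/2, 29/2)

1. B_x = 17  [B = 2·N−C = 2·(18, 9)−(19, 2)]
2. B_y = 16  [B = 2·N−C = 2·(18, 9)−(19, 2)]
   so B = (17, 16)
3. M_x = 33/2  [2·M = A+B = (16, 13)+(17, 16)]
4. M_y = 29/2  [2·M = A+B = (16, 13)+(17, 16)]
   so M = (33/2, 29/2)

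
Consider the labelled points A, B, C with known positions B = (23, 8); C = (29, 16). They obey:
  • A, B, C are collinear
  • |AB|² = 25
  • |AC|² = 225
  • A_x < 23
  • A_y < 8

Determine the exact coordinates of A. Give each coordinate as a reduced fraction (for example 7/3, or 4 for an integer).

A = (20, 4)

1. A_x = 20  [[A, B, C are collinear ⇒ -8x+6y+136=0] ∩ [|A−(23, 8)|²=25]]
2. A_y = 4  [[A, B, C are collinear ⇒ -8x+6y+136=0] ∩ [|A−(23, 8)|²=25]]
   so A = (20, 4)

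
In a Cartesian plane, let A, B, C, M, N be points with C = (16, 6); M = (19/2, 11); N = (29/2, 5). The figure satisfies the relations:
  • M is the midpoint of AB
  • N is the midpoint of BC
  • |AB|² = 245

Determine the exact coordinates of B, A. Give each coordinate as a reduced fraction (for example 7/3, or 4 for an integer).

B = (13, 4)
A = (6, 18)

1. B_x = 13  [B = 2·N−C = 2·(29/2, 5)−(16, 6)]
2. B_y = 4  [B = 2·N−C = 2·(29/2, 5)−(16, 6)]
   so B = (13, 4)
3. A_x = 6  [A = 2·M−B = 2·(19/2, 11)−(13, 4)]
4. A_y = 18  [A = 2·M−B = 2·(19/2, 11)−(13, 4)]
   so A = (6, 18)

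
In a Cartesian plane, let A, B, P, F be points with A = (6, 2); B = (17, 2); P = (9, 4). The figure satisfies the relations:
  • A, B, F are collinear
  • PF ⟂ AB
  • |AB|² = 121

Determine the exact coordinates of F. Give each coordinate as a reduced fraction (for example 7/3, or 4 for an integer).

1. F_x = 9  [[A, B, F are collinear ⇒ 11y-22=0] ∩ [PF ⟂ AB ⇒ 11x-99=0]]
2. F_y = 2  [[A, B, F are collinear ⇒ 11y-22=0] ∩ [PF ⟂ AB ⇒ 11x-99=0]]
   so F = (9, 2)

F = (9, 2)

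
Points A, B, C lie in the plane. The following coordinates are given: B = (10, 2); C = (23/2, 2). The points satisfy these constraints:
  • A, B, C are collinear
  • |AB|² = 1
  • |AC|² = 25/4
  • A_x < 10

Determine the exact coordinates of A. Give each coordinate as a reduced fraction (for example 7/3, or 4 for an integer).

A = (9, 2)

1. A_x = 9  [[A, B, C are collinear ⇒ 3/2y-3=0] ∩ [|A−(10, 2)|²=1]]
2. A_y = 2  [[A, B, C are collinear ⇒ 3/2y-3=0] ∩ [|A−(10, 2)|²=1]]
   so A = (9, 2)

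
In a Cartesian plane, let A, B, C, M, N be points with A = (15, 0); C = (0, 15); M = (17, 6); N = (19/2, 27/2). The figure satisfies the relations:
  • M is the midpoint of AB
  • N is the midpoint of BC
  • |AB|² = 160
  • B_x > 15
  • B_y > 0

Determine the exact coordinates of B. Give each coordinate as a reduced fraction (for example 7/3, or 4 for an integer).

1. B_x = 19  [B = 2·M−A = 2·(17, 6)−(15, 0)]
2. B_y = 12  [B = 2·M−A = 2·(17, 6)−(15, 0)]
   so B = (19, 12)

B = (19, 12)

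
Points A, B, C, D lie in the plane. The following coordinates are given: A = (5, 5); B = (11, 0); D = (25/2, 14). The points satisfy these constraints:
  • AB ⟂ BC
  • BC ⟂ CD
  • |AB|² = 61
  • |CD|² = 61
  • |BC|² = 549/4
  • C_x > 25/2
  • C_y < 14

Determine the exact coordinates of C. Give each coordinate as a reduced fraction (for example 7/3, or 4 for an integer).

C = (37/2, 9)

1. C_x = 37/2  [[AB ⟂ BC ⇒ 6x-5y-66=0] ∩ [|C−(25/2, 14)|²=61]]
2. C_y = 9  [[AB ⟂ BC ⇒ 6x-5y-66=0] ∩ [|C−(25/2, 14)|²=61]]
   so C = (37/2, 9)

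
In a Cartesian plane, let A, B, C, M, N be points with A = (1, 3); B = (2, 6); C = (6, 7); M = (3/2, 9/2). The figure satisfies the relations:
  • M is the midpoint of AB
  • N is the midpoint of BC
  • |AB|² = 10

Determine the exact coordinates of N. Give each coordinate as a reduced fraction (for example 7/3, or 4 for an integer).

N = (4, 13/2)

1. N_x = 4  [2·N = B+C = (2, 6)+(6, 7)]
2. N_y = 13/2  [2·N = B+C = (2, 6)+(6, 7)]
   so N = (4, 13/2)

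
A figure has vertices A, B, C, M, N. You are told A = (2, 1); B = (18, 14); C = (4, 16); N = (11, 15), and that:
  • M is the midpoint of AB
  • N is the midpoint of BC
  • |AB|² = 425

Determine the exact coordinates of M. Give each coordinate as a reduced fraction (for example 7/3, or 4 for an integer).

M = (10, 15/2)

1. M_x = 10  [2·M = A+B = (2, 1)+(18, 14)]
2. M_y = 15/2  [2·M = A+B = (2, 1)+(18, 14)]
   so M = (10, 15/2)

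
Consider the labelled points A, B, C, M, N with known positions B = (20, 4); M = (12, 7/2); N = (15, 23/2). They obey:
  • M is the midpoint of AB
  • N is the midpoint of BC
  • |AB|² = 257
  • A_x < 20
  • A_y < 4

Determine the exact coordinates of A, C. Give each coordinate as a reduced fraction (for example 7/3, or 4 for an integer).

A = (4, 3)
C = (10, 19)

1. A_x = 4  [A = 2·M−B = 2·(12, 7/2)−(20, 4)]
2. A_y = 3  [A = 2·M−B = 2·(12, 7/2)−(20, 4)]
   so A = (4, 3)
3. C_x = 10  [C = 2·N−B = 2·(15, 23/2)−(20, 4)]
4. C_y = 19  [C = 2·N−B = 2·(15, 23/2)−(20, 4)]
   so C = (10, 19)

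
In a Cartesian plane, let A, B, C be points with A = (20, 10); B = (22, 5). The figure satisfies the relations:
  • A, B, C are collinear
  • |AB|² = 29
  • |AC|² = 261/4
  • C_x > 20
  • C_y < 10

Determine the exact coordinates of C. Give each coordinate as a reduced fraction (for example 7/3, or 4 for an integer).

1. C_x = 23  [[A, B, C are collinear ⇒ 5x+2y-120=0] ∩ [|C−(20, 10)|²=261/4]]
2. C_y = 5/2  [[A, B, C are collinear ⇒ 5x+2y-120=0] ∩ [|C−(20, 10)|²=261/4]]
   so C = (23, 5/2)

C = (23, 5/2)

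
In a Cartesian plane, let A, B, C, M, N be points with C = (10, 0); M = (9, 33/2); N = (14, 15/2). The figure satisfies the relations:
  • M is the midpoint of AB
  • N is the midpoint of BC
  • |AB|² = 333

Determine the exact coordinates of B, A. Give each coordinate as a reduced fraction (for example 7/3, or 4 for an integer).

1. B_x = 18  [B = 2·N−C = 2·(14, 15/2)−(10, 0)]
2. B_y = 15  [B = 2·N−C = 2·(14, 15/2)−(10, 0)]
   so B = (18, 15)
3. A_x = 0  [A = 2·M−B = 2·(9, 33/2)−(18, 15)]
4. A_y = 18  [A = 2·M−B = 2·(9, 33/2)−(18, 15)]
   so A = (0, 18)

B = (18, 15)
A = (0, 18)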